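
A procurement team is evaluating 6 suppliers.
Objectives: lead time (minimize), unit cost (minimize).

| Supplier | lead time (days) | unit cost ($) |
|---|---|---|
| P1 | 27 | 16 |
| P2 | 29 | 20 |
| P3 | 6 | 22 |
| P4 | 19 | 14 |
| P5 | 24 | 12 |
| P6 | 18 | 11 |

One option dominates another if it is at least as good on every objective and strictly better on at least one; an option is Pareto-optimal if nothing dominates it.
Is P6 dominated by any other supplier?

No

P1: worse on lead time (27 vs 18).
P2: worse on lead time (29 vs 18).
P3: worse on unit cost (22 vs 11).
P4: worse on lead time (19 vs 18).
P5: worse on lead time (24 vs 18).
No option is at least as good as P6 on every objective and strictly better on one.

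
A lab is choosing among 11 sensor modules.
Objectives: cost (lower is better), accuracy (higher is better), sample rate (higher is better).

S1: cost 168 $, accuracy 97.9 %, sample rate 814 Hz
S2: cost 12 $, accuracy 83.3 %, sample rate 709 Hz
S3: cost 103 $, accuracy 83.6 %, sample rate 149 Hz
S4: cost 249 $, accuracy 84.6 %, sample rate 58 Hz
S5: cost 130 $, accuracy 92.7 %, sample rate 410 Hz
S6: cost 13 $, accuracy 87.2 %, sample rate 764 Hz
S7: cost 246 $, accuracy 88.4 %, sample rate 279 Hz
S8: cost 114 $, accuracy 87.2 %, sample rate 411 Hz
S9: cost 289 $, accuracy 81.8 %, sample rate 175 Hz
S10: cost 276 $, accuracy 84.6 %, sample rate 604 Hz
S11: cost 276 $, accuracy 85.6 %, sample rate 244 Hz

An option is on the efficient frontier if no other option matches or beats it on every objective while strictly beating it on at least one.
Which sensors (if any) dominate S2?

S1: worse on cost (168 vs 12).
S3: worse on cost (103 vs 12).
S4: worse on cost (249 vs 12).
S5: worse on cost (130 vs 12).
S6: worse on cost (13 vs 12).
S7: worse on cost (246 vs 12).
S8: worse on cost (114 vs 12).
S9: worse on cost (289 vs 12).
S10: worse on cost (276 vs 12).
S11: worse on cost (276 vs 12).
No option dominates S2.

none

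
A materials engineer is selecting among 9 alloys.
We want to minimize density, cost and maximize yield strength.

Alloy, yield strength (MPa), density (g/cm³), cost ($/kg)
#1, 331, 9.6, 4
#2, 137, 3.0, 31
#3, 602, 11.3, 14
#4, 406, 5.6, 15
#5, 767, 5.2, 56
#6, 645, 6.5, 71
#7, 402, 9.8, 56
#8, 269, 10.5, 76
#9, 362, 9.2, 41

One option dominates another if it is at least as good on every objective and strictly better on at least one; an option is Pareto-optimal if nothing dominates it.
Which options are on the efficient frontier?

#1, #2, #3, #4, #5

#1: not dominated (best cost).
#2: not dominated (best density).
#3: not dominated.
#4: not dominated.
#5: not dominated (best yield strength).
#6: dominated by #5 (yield strength 767≥645, density 5.2≤6.5, cost 56≤71).
#7: dominated by #4 (yield strength 406≥402, density 5.6≤9.8, cost 15≤56).
#8: dominated by #1 (yield strength 331≥269, density 9.6≤10.5, cost 4≤76).
#9: dominated by #4 (yield strength 406≥362, density 5.6≤9.2, cost 15≤41).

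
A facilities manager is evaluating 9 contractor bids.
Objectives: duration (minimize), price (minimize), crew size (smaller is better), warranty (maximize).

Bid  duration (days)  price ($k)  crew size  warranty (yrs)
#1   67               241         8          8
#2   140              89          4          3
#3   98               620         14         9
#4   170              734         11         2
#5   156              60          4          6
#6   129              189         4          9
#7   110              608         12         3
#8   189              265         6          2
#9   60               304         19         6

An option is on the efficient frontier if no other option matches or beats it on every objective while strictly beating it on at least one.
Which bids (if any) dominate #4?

#1: duration 67≤170, price 241≤734, crew size 8≤11, warranty 8≥2 — dominates #4.
#2: duration 140≤170, price 89≤734, crew size 4≤11, warranty 3≥2 — dominates #4.
#5: duration 156≤170, price 60≤734, crew size 4≤11, warranty 6≥2 — dominates #4.
#6: duration 129≤170, price 189≤734, crew size 4≤11, warranty 9≥2 — dominates #4.
Others (#3, #7, #8, #9) are each worse than #4 on at least one objective.

#1, #2, #5, #6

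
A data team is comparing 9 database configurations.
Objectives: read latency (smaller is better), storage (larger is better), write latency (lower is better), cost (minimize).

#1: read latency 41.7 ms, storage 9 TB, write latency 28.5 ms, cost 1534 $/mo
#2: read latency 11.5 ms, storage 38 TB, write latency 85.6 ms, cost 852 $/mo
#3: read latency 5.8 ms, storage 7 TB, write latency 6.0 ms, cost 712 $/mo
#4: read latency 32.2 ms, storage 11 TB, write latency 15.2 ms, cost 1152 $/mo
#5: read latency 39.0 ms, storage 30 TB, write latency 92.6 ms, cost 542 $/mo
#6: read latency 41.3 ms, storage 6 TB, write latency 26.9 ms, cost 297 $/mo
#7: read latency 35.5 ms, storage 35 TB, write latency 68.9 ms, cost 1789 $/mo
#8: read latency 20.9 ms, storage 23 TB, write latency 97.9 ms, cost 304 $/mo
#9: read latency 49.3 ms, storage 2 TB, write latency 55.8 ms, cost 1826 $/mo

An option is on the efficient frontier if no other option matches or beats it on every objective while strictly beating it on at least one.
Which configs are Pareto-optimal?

#2, #3, #4, #5, #6, #7, #8

#1: dominated by #4 (read latency 32.2≤41.7, storage 11≥9, write latency 15.2≤28.5, cost 1152≤1534).
#2: not dominated (best storage).
#3: not dominated (best read latency).
#4: not dominated.
#5: not dominated.
#6: not dominated (best cost).
#7: not dominated.
#8: not dominated.
#9: dominated by #1 (read latency 41.7≤49.3, storage 9≥2, write latency 28.5≤55.8, cost 1534≤1826).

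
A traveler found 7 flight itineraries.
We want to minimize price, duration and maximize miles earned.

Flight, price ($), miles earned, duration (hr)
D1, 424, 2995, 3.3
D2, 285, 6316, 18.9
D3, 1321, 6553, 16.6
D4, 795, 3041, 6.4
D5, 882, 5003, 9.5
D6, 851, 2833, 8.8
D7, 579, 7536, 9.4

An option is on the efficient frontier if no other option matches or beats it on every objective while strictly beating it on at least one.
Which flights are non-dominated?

D1: not dominated (best duration).
D2: not dominated (best price).
D3: dominated by D7 (price 579≤1321, miles earned 7536≥6553, duration 9.4≤16.6).
D4: not dominated.
D5: dominated by D7 (price 579≤882, miles earned 7536≥5003, duration 9.4≤9.5).
D6: dominated by D1 (price 424≤851, miles earned 2995≥2833, duration 3.3≤8.8).
D7: not dominated (best miles earned).

D1, D2, D4, D7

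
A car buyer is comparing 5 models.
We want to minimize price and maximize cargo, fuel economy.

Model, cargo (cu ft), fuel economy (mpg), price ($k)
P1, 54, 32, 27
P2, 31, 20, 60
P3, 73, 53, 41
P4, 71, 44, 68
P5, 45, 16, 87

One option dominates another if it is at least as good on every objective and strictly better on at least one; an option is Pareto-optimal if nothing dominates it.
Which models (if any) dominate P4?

P3: cargo 73≥71, fuel economy 53≥44, price 41≤68 — dominates P4.
Others (P1, P2, P5) are each worse than P4 on at least one objective.

P3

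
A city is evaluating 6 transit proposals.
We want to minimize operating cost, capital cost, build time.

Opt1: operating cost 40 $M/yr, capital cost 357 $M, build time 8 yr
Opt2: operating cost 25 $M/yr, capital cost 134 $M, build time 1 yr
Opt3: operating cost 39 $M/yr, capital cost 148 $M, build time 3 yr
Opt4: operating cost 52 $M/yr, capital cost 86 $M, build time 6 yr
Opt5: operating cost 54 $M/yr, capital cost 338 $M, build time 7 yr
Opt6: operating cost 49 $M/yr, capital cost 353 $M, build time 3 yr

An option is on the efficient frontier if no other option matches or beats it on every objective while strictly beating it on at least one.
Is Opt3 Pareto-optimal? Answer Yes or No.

No

Opt2 vs Opt3: operating cost 25≤39, capital cost 134≤148, build time 1≤3 — Opt2 is at least as good on every objective and strictly better on at least one, so Opt2 dominates Opt3.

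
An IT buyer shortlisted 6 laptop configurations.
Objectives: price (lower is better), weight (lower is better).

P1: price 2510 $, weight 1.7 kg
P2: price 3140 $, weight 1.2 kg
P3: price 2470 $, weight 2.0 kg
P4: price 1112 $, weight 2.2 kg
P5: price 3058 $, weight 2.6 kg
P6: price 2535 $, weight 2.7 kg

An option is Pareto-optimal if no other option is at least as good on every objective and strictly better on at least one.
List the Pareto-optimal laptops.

P1: not dominated.
P2: not dominated (best weight).
P3: not dominated.
P4: not dominated (best price).
P5: dominated by P1 (price 2510≤3058, weight 1.7≤2.6).
P6: dominated by P1 (price 2510≤2535, weight 1.7≤2.7).

P1, P2, P3, P4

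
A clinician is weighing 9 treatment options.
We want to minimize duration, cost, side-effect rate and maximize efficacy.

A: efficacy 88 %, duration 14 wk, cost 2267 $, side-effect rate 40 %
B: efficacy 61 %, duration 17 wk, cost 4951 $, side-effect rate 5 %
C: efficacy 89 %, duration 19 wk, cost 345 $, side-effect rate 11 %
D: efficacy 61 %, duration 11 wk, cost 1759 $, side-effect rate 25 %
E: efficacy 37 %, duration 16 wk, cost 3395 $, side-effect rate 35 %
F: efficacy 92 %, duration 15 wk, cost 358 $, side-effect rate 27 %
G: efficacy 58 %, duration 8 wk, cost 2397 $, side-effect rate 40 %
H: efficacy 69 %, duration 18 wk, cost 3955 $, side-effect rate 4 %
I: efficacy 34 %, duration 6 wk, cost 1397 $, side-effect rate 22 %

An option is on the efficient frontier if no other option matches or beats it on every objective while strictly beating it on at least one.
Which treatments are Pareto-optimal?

A: not dominated.
B: not dominated.
C: not dominated (best cost).
D: not dominated.
E: dominated by D (efficacy 61≥37, duration 11≤16, cost 1759≤3395, side-effect rate 25≤35).
F: not dominated (best efficacy).
G: not dominated.
H: not dominated (best side-effect rate).
I: not dominated (best duration).

A, B, C, D, F, G, H, I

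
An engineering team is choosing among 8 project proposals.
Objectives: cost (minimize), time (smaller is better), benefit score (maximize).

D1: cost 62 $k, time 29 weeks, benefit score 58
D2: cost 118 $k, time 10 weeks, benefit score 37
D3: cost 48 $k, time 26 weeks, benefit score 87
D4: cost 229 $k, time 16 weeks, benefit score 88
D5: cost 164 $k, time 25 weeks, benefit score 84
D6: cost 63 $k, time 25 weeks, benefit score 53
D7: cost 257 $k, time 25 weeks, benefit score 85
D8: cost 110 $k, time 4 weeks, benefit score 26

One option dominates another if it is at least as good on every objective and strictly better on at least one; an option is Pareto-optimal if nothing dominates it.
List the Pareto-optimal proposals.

D2, D3, D4, D5, D6, D8

D1: dominated by D3 (cost 48≤62, time 26≤29, benefit score 87≥58).
D2: not dominated.
D3: not dominated (best cost).
D4: not dominated (best benefit score).
D5: not dominated.
D6: not dominated.
D7: dominated by D4 (cost 229≤257, time 16≤25, benefit score 88≥85).
D8: not dominated (best time).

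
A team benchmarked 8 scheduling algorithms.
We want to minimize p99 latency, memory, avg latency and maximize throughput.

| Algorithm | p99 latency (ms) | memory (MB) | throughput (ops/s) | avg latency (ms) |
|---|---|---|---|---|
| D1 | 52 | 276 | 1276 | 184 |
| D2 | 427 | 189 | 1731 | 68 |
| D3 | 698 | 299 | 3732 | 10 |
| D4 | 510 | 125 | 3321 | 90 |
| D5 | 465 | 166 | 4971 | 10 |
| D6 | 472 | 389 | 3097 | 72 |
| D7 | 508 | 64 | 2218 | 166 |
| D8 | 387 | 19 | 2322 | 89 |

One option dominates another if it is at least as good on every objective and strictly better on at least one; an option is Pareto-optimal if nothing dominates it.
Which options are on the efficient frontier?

D1: not dominated (best p99 latency).
D2: not dominated.
D3: dominated by D5 (p99 latency 465≤698, memory 166≤299, throughput 4971≥3732, avg latency 10≤10).
D4: not dominated.
D5: not dominated (best throughput).
D6: dominated by D5 (p99 latency 465≤472, memory 166≤389, throughput 4971≥3097, avg latency 10≤72).
D7: dominated by D8 (p99 latency 387≤508, memory 19≤64, throughput 2322≥2218, avg latency 89≤166).
D8: not dominated (best memory).

D1, D2, D4, D5, D8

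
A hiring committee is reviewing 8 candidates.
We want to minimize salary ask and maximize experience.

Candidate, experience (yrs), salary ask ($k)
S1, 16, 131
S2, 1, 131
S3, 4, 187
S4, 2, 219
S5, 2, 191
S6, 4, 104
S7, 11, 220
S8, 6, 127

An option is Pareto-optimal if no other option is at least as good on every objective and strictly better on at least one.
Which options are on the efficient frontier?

S1, S6, S8

S1: not dominated (best experience).
S2: dominated by S1 (experience 16≥1, salary ask 131≤131).
S3: dominated by S1 (experience 16≥4, salary ask 131≤187).
S4: dominated by S1 (experience 16≥2, salary ask 131≤219).
S5: dominated by S1 (experience 16≥2, salary ask 131≤191).
S6: not dominated (best salary ask).
S7: dominated by S1 (experience 16≥11, salary ask 131≤220).
S8: not dominated.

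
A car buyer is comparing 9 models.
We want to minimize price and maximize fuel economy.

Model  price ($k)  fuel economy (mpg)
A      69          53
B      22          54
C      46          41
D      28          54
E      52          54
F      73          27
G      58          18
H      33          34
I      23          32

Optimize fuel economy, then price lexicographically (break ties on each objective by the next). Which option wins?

First maximize fuel economy: best is 54, kept {B, D, E}.
Then minimize price: best is 22, kept {B}.

B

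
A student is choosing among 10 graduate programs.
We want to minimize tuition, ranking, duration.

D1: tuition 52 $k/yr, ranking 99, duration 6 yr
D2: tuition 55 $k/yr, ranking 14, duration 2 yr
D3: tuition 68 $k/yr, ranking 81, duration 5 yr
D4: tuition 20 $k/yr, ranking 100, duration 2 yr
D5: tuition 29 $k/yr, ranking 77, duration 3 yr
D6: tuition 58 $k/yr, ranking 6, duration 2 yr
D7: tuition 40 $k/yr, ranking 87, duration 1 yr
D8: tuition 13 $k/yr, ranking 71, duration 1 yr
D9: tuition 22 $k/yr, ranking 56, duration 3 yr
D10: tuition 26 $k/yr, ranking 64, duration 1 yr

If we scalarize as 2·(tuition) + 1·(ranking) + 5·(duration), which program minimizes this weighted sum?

D8

D1: 2·52 + 1·99 + 5·6 = 233
D2: 2·55 + 1·14 + 5·2 = 134
D3: 2·68 + 1·81 + 5·5 = 242
D4: 2·20 + 1·100 + 5·2 = 150
D5: 2·29 + 1·77 + 5·3 = 150
D6: 2·58 + 1·6 + 5·2 = 132
D7: 2·40 + 1·87 + 5·1 = 172
D8: 2·13 + 1·71 + 5·1 = 102
D9: 2·22 + 1·56 + 5·3 = 115
D10: 2·26 + 1·64 + 5·1 = 121
Lowest: D8 at 102.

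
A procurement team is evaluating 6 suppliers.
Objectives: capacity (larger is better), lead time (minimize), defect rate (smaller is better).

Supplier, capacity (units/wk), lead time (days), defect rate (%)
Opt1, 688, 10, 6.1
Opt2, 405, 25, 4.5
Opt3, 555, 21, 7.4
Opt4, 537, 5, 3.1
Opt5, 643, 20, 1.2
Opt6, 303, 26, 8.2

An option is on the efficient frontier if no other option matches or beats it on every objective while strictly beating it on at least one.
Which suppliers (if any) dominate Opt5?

Opt1: worse on defect rate (6.1 vs 1.2).
Opt2: worse on capacity (405 vs 643).
Opt3: worse on capacity (555 vs 643).
Opt4: worse on capacity (537 vs 643).
Opt6: worse on capacity (303 vs 643).
No option dominates Opt5.

none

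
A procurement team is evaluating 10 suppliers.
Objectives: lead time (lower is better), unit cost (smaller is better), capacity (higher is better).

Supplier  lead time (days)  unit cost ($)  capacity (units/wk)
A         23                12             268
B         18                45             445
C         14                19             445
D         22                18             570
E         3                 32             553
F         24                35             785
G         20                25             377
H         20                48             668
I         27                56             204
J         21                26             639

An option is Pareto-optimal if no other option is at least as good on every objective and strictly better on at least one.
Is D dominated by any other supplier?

A: worse on lead time (23 vs 22).
B: worse on unit cost (45 vs 18).
C: worse on unit cost (19 vs 18).
E: worse on unit cost (32 vs 18).
F: worse on lead time (24 vs 22).
G: worse on unit cost (25 vs 18).
H: worse on unit cost (48 vs 18).
I: worse on lead time (27 vs 22).
J: worse on unit cost (26 vs 18).
No option is at least as good as D on every objective and strictly better on one.

No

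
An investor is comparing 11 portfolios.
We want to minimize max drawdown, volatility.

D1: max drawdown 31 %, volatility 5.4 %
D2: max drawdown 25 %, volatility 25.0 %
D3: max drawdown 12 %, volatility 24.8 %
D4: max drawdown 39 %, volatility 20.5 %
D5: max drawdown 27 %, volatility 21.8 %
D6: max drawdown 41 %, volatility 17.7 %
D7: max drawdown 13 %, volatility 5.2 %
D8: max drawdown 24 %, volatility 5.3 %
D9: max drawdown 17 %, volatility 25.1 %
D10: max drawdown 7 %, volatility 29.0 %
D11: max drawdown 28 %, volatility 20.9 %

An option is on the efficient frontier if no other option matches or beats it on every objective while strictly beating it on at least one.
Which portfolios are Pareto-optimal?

D1: dominated by D7 (max drawdown 13≤31, volatility 5.2≤5.4).
D2: dominated by D3 (max drawdown 12≤25, volatility 24.8≤25.0).
D3: not dominated.
D4: dominated by D1 (max drawdown 31≤39, volatility 5.4≤20.5).
D5: dominated by D7 (max drawdown 13≤27, volatility 5.2≤21.8).
D6: dominated by D1 (max drawdown 31≤41, volatility 5.4≤17.7).
D7: not dominated (best volatility).
D8: dominated by D7 (max drawdown 13≤24, volatility 5.2≤5.3).
D9: dominated by D3 (max drawdown 12≤17, volatility 24.8≤25.1).
D10: not dominated (best max drawdown).
D11: dominated by D7 (max drawdown 13≤28, volatility 5.2≤20.9).

D3, D7, D10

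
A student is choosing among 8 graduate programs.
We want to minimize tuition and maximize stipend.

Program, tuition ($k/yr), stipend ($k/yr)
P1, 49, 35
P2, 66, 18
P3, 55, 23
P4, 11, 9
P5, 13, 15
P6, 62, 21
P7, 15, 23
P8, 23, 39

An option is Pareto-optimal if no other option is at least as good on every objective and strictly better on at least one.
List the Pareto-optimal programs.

P1: dominated by P8 (tuition 23≤49, stipend 39≥35).
P2: dominated by P1 (tuition 49≤66, stipend 35≥18).
P3: dominated by P1 (tuition 49≤55, stipend 35≥23).
P4: not dominated (best tuition).
P5: not dominated.
P6: dominated by P1 (tuition 49≤62, stipend 35≥21).
P7: not dominated.
P8: not dominated (best stipend).

P4, P5, P7, P8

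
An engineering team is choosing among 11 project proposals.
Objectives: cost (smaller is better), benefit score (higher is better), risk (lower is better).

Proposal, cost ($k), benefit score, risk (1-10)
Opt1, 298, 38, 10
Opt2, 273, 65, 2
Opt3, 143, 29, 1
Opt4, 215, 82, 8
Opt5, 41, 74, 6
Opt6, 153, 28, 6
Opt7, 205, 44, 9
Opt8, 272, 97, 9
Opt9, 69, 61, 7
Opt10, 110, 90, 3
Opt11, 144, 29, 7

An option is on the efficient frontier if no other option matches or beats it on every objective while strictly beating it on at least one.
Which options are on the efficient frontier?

Opt2, Opt3, Opt5, Opt8, Opt10

Opt1: dominated by Opt2 (cost 273≤298, benefit score 65≥38, risk 2≤10).
Opt2: not dominated.
Opt3: not dominated (best risk).
Opt4: dominated by Opt10 (cost 110≤215, benefit score 90≥82, risk 3≤8).
Opt5: not dominated (best cost).
Opt6: dominated by Opt3 (cost 143≤153, benefit score 29≥28, risk 1≤6).
Opt7: dominated by Opt5 (cost 41≤205, benefit score 74≥44, risk 6≤9).
Opt8: not dominated (best benefit score).
Opt9: dominated by Opt5 (cost 41≤69, benefit score 74≥61, risk 6≤7).
Opt10: not dominated.
Opt11: dominated by Opt3 (cost 143≤144, benefit score 29≥29, risk 1≤7).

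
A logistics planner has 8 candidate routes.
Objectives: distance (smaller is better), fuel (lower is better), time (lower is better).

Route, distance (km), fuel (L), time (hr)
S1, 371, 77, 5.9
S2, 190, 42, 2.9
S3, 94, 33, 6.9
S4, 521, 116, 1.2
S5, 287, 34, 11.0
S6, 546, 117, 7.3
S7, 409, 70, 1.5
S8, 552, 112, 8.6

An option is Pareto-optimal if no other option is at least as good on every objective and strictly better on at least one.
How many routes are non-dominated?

S1: dominated by S2 (distance 190≤371, fuel 42≤77, time 2.9≤5.9).
S2: not dominated.
S3: not dominated (best distance).
S4: not dominated (best time).
S5: dominated by S3 (distance 94≤287, fuel 33≤34, time 6.9≤11.0).
S6: dominated by S1 (distance 371≤546, fuel 77≤117, time 5.9≤7.3).
S7: not dominated.
S8: dominated by S1 (distance 371≤552, fuel 77≤112, time 5.9≤8.6).
Pareto-optimal: S2, S3, S4, S7 → 4.

4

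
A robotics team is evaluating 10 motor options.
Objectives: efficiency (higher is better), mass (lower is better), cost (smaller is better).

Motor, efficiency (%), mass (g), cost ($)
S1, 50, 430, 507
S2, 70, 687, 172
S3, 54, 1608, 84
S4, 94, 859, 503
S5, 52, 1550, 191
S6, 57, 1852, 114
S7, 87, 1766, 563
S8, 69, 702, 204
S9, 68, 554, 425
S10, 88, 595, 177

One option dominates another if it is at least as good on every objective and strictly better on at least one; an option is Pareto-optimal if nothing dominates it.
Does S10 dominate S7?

Yes

S10 vs S7: efficiency 88≥87, mass 595≤1766, cost 177≤563 — S10 is at least as good on every objective with at least one strict improvement.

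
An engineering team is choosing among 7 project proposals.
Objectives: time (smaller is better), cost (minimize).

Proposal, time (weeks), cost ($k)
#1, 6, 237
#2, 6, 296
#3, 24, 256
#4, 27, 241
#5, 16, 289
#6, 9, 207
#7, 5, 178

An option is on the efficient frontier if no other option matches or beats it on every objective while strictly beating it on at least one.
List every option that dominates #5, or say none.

#1: time 6≤16, cost 237≤289 — dominates #5.
#6: time 9≤16, cost 207≤289 — dominates #5.
#7: time 5≤16, cost 178≤289 — dominates #5.
Others (#2, #3, #4) are each worse than #5 on at least one objective.

#1, #6, #7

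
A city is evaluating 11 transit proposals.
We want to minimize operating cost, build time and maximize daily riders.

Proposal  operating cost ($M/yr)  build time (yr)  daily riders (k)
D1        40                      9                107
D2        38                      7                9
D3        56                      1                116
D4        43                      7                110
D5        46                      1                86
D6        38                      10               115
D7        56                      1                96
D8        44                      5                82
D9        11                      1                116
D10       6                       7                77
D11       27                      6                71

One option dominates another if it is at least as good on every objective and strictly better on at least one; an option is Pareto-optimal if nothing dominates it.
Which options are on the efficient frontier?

D9, D10

D1: dominated by D9 (operating cost 11≤40, build time 1≤9, daily riders 116≥107).
D2: dominated by D9 (operating cost 11≤38, build time 1≤7, daily riders 116≥9).
D3: dominated by D9 (operating cost 11≤56, build time 1≤1, daily riders 116≥116).
D4: dominated by D9 (operating cost 11≤43, build time 1≤7, daily riders 116≥110).
D5: dominated by D9 (operating cost 11≤46, build time 1≤1, daily riders 116≥86).
D6: dominated by D9 (operating cost 11≤38, build time 1≤10, daily riders 116≥115).
D7: dominated by D3 (operating cost 56≤56, build time 1≤1, daily riders 116≥96).
D8: dominated by D9 (operating cost 11≤44, build time 1≤5, daily riders 116≥82).
D9: not dominated.
D10: not dominated (best operating cost).
D11: dominated by D9 (operating cost 11≤27, build time 1≤6, daily riders 116≥71).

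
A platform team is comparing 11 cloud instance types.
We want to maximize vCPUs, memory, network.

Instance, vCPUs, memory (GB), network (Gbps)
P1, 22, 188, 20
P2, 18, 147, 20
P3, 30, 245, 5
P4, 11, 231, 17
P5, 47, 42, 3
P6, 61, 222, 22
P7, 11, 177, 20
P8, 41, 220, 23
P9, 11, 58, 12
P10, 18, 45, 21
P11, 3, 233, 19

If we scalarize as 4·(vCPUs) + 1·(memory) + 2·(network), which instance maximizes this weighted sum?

P6

P1: 4·22 + 1·188 + 2·20 = 316
P2: 4·18 + 1·147 + 2·20 = 259
P3: 4·30 + 1·245 + 2·5 = 375
P4: 4·11 + 1·231 + 2·17 = 309
P5: 4·47 + 1·42 + 2·3 = 236
P6: 4·61 + 1·222 + 2·22 = 510
P7: 4·11 + 1·177 + 2·20 = 261
P8: 4·41 + 1·220 + 2·23 = 430
P9: 4·11 + 1·58 + 2·12 = 126
P10: 4·18 + 1·45 + 2·21 = 159
P11: 4·3 + 1·233 + 2·19 = 283
Highest: P6 at 510.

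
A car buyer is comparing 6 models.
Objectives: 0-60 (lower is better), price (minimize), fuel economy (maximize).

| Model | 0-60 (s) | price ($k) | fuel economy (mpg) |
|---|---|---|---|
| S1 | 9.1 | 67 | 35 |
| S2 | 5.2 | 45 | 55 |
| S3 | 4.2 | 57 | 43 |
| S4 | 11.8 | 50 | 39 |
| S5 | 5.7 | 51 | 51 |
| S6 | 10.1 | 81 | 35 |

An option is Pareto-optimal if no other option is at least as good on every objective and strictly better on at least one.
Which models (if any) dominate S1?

S2, S3, S5

S2: 0-60 5.2≤9.1, price 45≤67, fuel economy 55≥35 — dominates S1.
S3: 0-60 4.2≤9.1, price 57≤67, fuel economy 43≥35 — dominates S1.
S5: 0-60 5.7≤9.1, price 51≤67, fuel economy 51≥35 — dominates S1.
Others (S4, S6) are each worse than S1 on at least one objective.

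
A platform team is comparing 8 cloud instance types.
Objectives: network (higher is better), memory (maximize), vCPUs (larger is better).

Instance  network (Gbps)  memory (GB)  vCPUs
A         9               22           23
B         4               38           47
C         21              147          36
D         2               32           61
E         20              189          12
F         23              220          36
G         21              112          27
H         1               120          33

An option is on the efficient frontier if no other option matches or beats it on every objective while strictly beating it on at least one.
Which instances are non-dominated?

A: dominated by C (network 21≥9, memory 147≥22, vCPUs 36≥23).
B: not dominated.
C: dominated by F (network 23≥21, memory 220≥147, vCPUs 36≥36).
D: not dominated (best vCPUs).
E: dominated by F (network 23≥20, memory 220≥189, vCPUs 36≥12).
F: not dominated (best network).
G: dominated by C (network 21≥21, memory 147≥112, vCPUs 36≥27).
H: dominated by C (network 21≥1, memory 147≥120, vCPUs 36≥33).

B, D, F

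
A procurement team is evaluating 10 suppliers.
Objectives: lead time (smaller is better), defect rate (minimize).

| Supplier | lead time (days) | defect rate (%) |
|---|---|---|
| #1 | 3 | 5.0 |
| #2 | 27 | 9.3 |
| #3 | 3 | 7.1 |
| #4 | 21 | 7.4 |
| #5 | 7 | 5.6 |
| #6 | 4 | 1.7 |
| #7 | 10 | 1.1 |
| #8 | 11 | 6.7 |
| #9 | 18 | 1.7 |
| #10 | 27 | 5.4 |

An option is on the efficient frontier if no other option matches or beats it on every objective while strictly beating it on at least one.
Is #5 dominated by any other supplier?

Yes

#1 vs #5: lead time 3≤7, defect rate 5.0≤5.6 — #1 is at least as good on every objective and strictly better on at least one, so #1 dominates #5.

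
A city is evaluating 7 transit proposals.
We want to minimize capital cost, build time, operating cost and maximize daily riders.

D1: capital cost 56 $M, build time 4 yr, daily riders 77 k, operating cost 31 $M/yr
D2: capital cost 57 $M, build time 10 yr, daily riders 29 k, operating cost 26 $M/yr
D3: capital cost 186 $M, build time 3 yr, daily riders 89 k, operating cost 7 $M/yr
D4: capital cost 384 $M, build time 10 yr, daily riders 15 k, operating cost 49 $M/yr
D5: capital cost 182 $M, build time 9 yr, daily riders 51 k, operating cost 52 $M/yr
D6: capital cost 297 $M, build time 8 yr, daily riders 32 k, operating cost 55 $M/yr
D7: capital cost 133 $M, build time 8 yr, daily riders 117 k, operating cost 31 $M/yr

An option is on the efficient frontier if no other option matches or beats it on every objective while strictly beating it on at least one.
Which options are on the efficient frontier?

D1: not dominated (best capital cost).
D2: not dominated.
D3: not dominated (best build time).
D4: dominated by D1 (capital cost 56≤384, build time 4≤10, daily riders 77≥15, operating cost 31≤49).
D5: dominated by D1 (capital cost 56≤182, build time 4≤9, daily riders 77≥51, operating cost 31≤52).
D6: dominated by D1 (capital cost 56≤297, build time 4≤8, daily riders 77≥32, operating cost 31≤55).
D7: not dominated (best daily riders).

D1, D2, D3, D7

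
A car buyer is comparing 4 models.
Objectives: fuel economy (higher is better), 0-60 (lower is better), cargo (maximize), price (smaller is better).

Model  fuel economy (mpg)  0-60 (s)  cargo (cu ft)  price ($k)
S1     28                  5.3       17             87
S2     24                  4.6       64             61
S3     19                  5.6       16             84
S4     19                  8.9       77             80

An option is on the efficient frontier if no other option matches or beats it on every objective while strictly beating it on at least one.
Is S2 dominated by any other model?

S1: worse on 0-60 (5.3 vs 4.6).
S3: worse on fuel economy (19 vs 24).
S4: worse on fuel economy (19 vs 24).
No option is at least as good as S2 on every objective and strictly better on one.

No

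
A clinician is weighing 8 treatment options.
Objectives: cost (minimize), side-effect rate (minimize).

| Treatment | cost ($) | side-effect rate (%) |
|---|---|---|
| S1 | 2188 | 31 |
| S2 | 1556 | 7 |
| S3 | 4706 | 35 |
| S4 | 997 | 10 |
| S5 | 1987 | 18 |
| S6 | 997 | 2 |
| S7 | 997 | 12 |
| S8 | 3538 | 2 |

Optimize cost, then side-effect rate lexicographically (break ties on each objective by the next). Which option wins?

First minimize cost: best is 997, kept {S4, S6, S7}.
Then minimize side-effect rate: best is 2, kept {S6}.

S6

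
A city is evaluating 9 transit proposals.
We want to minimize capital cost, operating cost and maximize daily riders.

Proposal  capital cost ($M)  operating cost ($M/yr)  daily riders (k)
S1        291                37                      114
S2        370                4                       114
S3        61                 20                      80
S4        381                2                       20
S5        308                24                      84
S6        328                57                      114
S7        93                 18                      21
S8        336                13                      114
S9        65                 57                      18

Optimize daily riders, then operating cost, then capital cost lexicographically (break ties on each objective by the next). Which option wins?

First maximize daily riders: best is 114, kept {S1, S2, S6, S8}.
Then minimize operating cost: best is 4, kept {S2}.

S2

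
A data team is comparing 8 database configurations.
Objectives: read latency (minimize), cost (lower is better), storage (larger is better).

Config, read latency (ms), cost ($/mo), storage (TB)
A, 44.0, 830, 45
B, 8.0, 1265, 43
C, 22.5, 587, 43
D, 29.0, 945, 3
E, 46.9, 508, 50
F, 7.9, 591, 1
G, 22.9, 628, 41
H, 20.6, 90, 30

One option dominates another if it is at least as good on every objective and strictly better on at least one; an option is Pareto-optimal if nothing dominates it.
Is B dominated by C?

C vs B: C is worse on read latency (22.5 vs 8.0), so it does not dominate B.

No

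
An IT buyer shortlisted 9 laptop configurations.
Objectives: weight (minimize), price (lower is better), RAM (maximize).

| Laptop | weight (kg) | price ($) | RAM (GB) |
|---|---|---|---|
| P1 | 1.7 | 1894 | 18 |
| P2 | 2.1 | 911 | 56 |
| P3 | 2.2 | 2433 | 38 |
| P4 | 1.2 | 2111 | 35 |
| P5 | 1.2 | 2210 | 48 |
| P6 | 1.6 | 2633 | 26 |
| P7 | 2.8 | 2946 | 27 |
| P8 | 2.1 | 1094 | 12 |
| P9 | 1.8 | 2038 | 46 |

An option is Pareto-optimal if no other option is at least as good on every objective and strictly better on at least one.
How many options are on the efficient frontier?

5

P1: not dominated.
P2: not dominated (best price).
P3: dominated by P2 (weight 2.1≤2.2, price 911≤2433, RAM 56≥38).
P4: not dominated.
P5: not dominated.
P6: dominated by P4 (weight 1.2≤1.6, price 2111≤2633, RAM 35≥26).
P7: dominated by P2 (weight 2.1≤2.8, price 911≤2946, RAM 56≥27).
P8: dominated by P2 (weight 2.1≤2.1, price 911≤1094, RAM 56≥12).
P9: not dominated.
Pareto-optimal: P1, P2, P4, P5, P9 → 5.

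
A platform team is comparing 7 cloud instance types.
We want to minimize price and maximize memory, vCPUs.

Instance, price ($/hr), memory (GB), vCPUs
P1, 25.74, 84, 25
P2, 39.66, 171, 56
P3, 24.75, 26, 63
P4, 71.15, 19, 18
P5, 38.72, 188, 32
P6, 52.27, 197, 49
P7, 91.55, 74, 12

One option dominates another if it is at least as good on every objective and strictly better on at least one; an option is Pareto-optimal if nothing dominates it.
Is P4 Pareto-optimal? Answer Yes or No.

P1 vs P4: price 25.74≤71.15, memory 84≥19, vCPUs 25≥18 — P1 is at least as good on every objective and strictly better on at least one, so P1 dominates P4.

No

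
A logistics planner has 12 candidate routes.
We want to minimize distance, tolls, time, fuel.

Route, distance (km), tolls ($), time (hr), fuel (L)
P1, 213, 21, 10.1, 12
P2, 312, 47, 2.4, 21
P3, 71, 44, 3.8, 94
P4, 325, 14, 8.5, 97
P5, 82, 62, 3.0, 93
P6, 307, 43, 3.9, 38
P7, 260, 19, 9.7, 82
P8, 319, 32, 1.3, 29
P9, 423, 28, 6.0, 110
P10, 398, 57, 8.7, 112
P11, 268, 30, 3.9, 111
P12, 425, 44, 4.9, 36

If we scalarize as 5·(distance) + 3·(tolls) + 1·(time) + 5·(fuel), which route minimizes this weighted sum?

P3

P1: 5·213 + 3·21 + 1·10.1 + 5·12 = 1198.1
P2: 5·312 + 3·47 + 1·2.4 + 5·21 = 1808.4
P3: 5·71 + 3·44 + 1·3.8 + 5·94 = 960.8
P4: 5·325 + 3·14 + 1·8.5 + 5·97 = 2160.5
P5: 5·82 + 3·62 + 1·3.0 + 5·93 = 1064.0
P6: 5·307 + 3·43 + 1·3.9 + 5·38 = 1857.9
P7: 5·260 + 3·19 + 1·9.7 + 5·82 = 1776.7
P8: 5·319 + 3·32 + 1·1.3 + 5·29 = 1837.3
P9: 5·423 + 3·28 + 1·6.0 + 5·110 = 2755.0
P10: 5·398 + 3·57 + 1·8.7 + 5·112 = 2729.7
P11: 5·268 + 3·30 + 1·3.9 + 5·111 = 1988.9
P12: 5·425 + 3·44 + 1·4.9 + 5·36 = 2441.9
Lowest: P3 at 960.8.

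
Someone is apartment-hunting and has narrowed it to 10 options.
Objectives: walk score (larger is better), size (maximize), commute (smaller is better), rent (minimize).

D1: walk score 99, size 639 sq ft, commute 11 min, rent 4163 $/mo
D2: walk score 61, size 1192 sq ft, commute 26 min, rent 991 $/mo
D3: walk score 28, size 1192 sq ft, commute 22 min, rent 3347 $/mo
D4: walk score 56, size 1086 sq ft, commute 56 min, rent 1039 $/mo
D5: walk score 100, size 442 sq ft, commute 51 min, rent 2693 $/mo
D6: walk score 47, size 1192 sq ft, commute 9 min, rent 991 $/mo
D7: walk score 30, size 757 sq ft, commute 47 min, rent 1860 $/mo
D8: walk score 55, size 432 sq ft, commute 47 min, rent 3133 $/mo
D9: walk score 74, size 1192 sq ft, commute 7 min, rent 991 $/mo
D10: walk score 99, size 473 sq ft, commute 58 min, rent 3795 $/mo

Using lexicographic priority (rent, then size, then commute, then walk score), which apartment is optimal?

D9

First minimize rent: best is 991, kept {D2, D6, D9}.
Then maximize size: best is 1192, kept {D2, D6, D9}.
Then minimize commute: best is 7, kept {D9}.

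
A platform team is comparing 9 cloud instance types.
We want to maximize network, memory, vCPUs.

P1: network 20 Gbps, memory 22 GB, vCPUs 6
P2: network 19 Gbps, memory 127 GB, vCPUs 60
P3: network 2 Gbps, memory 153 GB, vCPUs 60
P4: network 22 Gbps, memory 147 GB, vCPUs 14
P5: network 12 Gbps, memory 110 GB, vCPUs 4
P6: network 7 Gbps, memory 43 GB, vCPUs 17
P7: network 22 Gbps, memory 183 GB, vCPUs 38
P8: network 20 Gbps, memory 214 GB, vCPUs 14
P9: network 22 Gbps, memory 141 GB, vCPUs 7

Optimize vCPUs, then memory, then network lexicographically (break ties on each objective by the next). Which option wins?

P3

First maximize vCPUs: best is 60, kept {P2, P3}.
Then maximize memory: best is 153, kept {P3}.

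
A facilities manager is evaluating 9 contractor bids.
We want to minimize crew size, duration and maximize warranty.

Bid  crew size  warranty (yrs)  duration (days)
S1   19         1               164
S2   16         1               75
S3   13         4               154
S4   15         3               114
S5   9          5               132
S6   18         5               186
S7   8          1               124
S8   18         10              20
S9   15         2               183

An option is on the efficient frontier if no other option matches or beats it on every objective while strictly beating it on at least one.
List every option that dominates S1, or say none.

S2, S3, S4, S5, S7, S8

S2: crew size 16≤19, warranty 1≥1, duration 75≤164 — dominates S1.
S3: crew size 13≤19, warranty 4≥1, duration 154≤164 — dominates S1.
S4: crew size 15≤19, warranty 3≥1, duration 114≤164 — dominates S1.
S5: crew size 9≤19, warranty 5≥1, duration 132≤164 — dominates S1.
S7: crew size 8≤19, warranty 1≥1, duration 124≤164 — dominates S1.
S8: crew size 18≤19, warranty 10≥1, duration 20≤164 — dominates S1.
Others (S6, S9) are each worse than S1 on at least one objective.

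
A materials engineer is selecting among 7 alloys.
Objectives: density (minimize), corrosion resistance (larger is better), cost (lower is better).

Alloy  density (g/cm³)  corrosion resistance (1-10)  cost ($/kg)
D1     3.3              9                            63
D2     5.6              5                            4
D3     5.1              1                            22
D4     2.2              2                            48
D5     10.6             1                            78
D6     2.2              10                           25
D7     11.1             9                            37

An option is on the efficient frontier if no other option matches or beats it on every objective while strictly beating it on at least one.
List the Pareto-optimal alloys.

D1: dominated by D6 (density 2.2≤3.3, corrosion resistance 10≥9, cost 25≤63).
D2: not dominated (best cost).
D3: not dominated.
D4: dominated by D6 (density 2.2≤2.2, corrosion resistance 10≥2, cost 25≤48).
D5: dominated by D1 (density 3.3≤10.6, corrosion resistance 9≥1, cost 63≤78).
D6: not dominated (best corrosion resistance).
D7: dominated by D6 (density 2.2≤11.1, corrosion resistance 10≥9, cost 25≤37).

D2, D3, D6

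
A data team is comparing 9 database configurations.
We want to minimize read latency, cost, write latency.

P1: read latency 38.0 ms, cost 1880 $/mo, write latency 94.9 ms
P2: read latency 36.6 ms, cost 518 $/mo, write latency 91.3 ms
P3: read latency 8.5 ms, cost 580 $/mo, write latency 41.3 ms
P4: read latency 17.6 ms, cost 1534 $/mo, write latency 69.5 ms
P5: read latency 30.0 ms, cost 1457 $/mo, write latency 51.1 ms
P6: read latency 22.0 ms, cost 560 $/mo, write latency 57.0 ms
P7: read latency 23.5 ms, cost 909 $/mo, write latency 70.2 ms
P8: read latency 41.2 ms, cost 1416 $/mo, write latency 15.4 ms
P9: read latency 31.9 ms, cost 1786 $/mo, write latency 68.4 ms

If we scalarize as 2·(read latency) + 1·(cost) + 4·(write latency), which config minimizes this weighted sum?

P3

P1: 2·38.0 + 1·1880 + 4·94.9 = 2335.6
P2: 2·36.6 + 1·518 + 4·91.3 = 956.4
P3: 2·8.5 + 1·580 + 4·41.3 = 762.2
P4: 2·17.6 + 1·1534 + 4·69.5 = 1847.2
P5: 2·30.0 + 1·1457 + 4·51.1 = 1721.4
P6: 2·22.0 + 1·560 + 4·57.0 = 832.0
P7: 2·23.5 + 1·909 + 4·70.2 = 1236.8
P8: 2·41.2 + 1·1416 + 4·15.4 = 1560.0
P9: 2·31.9 + 1·1786 + 4·68.4 = 2123.4
Lowest: P3 at 762.2.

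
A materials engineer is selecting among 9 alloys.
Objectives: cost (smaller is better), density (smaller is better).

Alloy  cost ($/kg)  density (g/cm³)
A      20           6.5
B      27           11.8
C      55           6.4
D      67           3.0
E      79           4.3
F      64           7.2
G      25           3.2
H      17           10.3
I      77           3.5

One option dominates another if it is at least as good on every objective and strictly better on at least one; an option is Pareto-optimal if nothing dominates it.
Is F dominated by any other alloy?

Yes

A vs F: cost 20≤64, density 6.5≤7.2 — A is at least as good on every objective and strictly better on at least one, so A dominates F.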